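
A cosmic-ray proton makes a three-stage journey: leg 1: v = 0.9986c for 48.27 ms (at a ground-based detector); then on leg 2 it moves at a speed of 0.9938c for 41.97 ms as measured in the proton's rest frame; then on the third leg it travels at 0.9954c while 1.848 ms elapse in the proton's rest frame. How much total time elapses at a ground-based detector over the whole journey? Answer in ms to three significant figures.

Leg 1: 48.27 ms is already measured at a ground-based detector.
Leg 2: γ = 1/√(1 − 0.9938²) = 1/√0.01236 = 8.994; Δt_2 = 8.994 × 41.97 = 377.5 ms.
Leg 3: γ = 1/√(1 − 0.9954²) = 1/√0.009179 = 10.44; Δt_3 = 10.44 × 1.848 = 19.29 ms.
Total: 48.27 + 377.5 + 19.29 ms.

Δt = 445 ms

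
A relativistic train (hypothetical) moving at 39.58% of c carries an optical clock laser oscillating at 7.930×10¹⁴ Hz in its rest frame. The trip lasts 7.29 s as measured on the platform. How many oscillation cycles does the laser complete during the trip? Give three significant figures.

N = 5.31×10¹⁵

β = 0.3958; γ = 1/√(1 − 0.3958²) = 1/√0.8433 = 1.089
The oscillator's own cycle count is N = f × τ where τ is the proper time on the train. τ = Δt/γ = 7.29/1.089 = 6.695 s = 6.695×10⁰ s.
N = 7.930×10¹⁴ × 6.695×10⁰ = 5.309×10¹⁵.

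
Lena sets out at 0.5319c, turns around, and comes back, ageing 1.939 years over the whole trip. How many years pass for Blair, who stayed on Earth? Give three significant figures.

γ = 1/√(1 − 0.5319²) = 1/√0.7171 = 1.181
Earth-frame duration is the dilated interval: Δt = γτ = 1.181 × 1.939 years.

Δt = 2.29 years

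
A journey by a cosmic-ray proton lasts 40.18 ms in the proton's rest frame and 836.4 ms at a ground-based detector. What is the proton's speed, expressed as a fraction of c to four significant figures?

The proper time is measured in the proton's rest frame (both events occur at the proton's location); Δt is measured at a ground-based detector. γ = Δt/τ = 836.4/40.18 = 20.82.
β = √(1 − 1/γ²) = √(1 − 0.002308) = √0.9977

β = 0.9988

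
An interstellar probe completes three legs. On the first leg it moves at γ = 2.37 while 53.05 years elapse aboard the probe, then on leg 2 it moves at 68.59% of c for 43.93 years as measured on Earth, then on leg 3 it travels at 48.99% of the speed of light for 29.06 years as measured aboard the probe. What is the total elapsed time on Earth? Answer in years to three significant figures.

Leg 1: γ = 2.37; Δt_1 = 2.370 × 53.05 = 125.7 years.
Leg 2: 43.93 years is already measured on Earth.
Leg 3: β = 0.4899; γ = 1/√(1 − 0.4899²) = 1/√0.7600 = 1.147; Δt_3 = 1.147 × 29.06 = 33.33 years.
Total: 125.7 + 43.93 + 33.33 years.

Δt = 203 years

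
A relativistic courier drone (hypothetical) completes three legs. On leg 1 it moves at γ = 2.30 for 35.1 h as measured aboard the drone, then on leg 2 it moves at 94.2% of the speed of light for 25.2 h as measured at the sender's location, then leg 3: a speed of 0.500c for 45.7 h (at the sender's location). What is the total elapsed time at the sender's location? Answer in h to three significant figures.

Leg 1: γ = 2.30; Δt_1 = 2.300 × 35.1 = 80.73 h.
Leg 2: 25.2 h is already measured at the sender's location.
Leg 3: 45.7 h is already measured at the sender's location.
Total: 80.73 + 25.20 + 45.70 h.

Δt = 152 h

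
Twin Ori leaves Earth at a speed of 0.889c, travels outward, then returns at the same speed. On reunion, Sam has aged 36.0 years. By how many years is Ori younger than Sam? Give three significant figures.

Δt − τ = 19.5 years

γ = 1/√(1 − 0.889²) = 1/√0.2097 = 2.184
Ori's elapsed proper time: τ = 36.0/2.184 = 16.48 years.
Age gap = Δt − τ = 36.0 − 16.48 years.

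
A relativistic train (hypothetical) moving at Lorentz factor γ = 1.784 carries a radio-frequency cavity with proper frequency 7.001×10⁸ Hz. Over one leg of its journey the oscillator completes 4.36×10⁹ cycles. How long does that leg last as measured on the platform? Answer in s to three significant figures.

γ = 1.784
Proper time for N cycles: τ = N/f = 4.36×10⁹/(7.001×10⁸) = 6.228×10⁰ s = 6.228 s.
Lab-frame duration Δt = γτ = 1.784 × 6.228 = 11.11 s.

Δt = 11.1 s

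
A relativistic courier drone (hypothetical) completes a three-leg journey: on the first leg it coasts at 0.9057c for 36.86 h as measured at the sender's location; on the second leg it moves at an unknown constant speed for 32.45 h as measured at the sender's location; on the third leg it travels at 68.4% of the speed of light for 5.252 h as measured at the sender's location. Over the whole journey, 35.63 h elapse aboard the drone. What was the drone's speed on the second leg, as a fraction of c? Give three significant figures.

Leg 1: γ = 1/√(1 − 0.9057²) = 1/√0.1797 = 2.359; τ_1 = 36.86/2.359 = 15.63 h.
Leg 2: speed unknown; τ_2 = 32.45/γ_2.
Leg 3: β = 0.684; γ = 1/√(1 − 0.684²) = 1/√0.5321 = 1.371; τ_3 = 5.252/1.371 = 3.831 h.
Total proper time: 15.63 + τ_2 + 3.831 = 35.63, so τ_2 = 35.63 − 19.46 = 16.17 h.
γ_2 = 32.45/16.17 = 2.006; β = √(1 − 1/γ²) = √0.7516.

β = 0.867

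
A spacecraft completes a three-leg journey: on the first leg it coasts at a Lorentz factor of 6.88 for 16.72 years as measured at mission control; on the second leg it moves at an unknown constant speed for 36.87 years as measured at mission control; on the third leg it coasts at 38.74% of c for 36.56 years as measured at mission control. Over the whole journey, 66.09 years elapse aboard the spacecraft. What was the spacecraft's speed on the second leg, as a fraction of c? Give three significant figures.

β = 0.583

Leg 1: γ = 6.88; τ_1 = 16.72/6.880 = 2.430 years.
Leg 2: speed unknown; τ_2 = 36.87/γ_2.
Leg 3: β = 0.3874; γ = 1/√(1 − 0.3874²) = 1/√0.8499 = 1.085; τ_3 = 36.56/1.085 = 33.71 years.
Total proper time: 2.430 + τ_2 + 33.71 = 66.09, so τ_2 = 66.09 − 36.14 = 29.95 years.
γ_2 = 36.87/29.95 = 1.231; β = √(1 − 1/γ²) = √0.3399.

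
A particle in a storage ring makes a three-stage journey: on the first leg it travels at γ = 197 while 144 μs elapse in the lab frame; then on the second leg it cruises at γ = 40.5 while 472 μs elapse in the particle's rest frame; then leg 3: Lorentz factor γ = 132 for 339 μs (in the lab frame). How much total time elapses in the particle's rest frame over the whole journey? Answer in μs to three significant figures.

Leg 1: γ = 197; τ_1 = 144/197.0 = 0.7310 μs.
Leg 2: 472 μs is already measured in the particle's rest frame.
Leg 3: γ = 132; τ_3 = 339/132.0 = 2.568 μs.
Total: 0.7310 + 472.0 + 2.568 μs.

τ = 475 μs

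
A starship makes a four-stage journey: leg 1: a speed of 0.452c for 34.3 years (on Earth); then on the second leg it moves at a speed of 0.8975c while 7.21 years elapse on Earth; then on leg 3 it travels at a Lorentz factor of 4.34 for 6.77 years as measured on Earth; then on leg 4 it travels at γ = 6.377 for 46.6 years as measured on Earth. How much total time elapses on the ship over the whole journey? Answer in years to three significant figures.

τ = 42.6 years

Leg 1: γ = 1/√(1 − 0.452²) = 1/√0.7957 = 1.121; τ_1 = 34.3/1.121 = 30.60 years.
Leg 2: γ = 1/√(1 − 0.8975²) = 1/√0.1945 = 2.267; τ_2 = 7.21/2.267 = 3.180 years.
Leg 3: γ = 4.34; τ_3 = 6.77/4.340 = 1.560 years.
Leg 4: γ = 6.377; τ_4 = 46.6/6.377 = 7.308 years.
Total: 30.60 + 3.180 + 1.560 + 7.308 years.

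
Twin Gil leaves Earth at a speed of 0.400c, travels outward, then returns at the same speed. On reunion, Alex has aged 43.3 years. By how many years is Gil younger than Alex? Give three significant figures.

Δt − τ = 3.61 years

γ = 1/√(1 − 0.400²) = 1/√0.8400 = 1.091
Gil's elapsed proper time: τ = 43.3/1.091 = 39.69 years.
Age gap = Δt − τ = 43.3 − 39.69 years.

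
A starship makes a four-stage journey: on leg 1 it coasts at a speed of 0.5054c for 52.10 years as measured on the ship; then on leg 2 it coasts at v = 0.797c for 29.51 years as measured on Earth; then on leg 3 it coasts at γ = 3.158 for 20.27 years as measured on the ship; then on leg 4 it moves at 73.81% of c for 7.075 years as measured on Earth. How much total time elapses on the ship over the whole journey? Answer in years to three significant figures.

τ = 95.0 years

Leg 1: 52.10 years is already measured on the ship.
Leg 2: γ = 1/√(1 − 0.797²) = 1/√0.3648 = 1.656; τ_2 = 29.51/1.656 = 17.82 years.
Leg 3: 20.27 years is already measured on the ship.
Leg 4: β = 0.7381; γ = 1/√(1 − 0.7381²) = 1/√0.4552 = 1.482; τ_4 = 7.075/1.482 = 4.773 years.
Total: 52.10 + 17.82 + 20.27 + 4.773 years.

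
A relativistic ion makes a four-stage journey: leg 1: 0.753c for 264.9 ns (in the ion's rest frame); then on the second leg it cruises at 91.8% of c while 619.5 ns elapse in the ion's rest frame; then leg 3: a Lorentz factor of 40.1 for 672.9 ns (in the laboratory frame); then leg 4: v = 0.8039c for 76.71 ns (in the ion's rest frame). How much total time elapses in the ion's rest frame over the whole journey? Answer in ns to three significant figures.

Leg 1: 264.9 ns is already measured in the ion's rest frame.
Leg 2: 619.5 ns is already measured in the ion's rest frame.
Leg 3: γ = 40.1; τ_3 = 672.9/40.10 = 16.78 ns.
Leg 4: 76.71 ns is already measured in the ion's rest frame.
Total: 264.9 + 619.5 + 16.78 + 76.71 ns.

τ = 978 ns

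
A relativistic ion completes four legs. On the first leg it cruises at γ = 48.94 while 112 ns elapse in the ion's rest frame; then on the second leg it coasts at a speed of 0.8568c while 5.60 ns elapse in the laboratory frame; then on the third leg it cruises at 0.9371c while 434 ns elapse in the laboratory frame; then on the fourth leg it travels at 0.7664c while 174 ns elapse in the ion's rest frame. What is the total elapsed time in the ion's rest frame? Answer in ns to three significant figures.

Leg 1: 112 ns is already measured in the ion's rest frame.
Leg 2: γ = 1/√(1 − 0.8568²) = 1/√0.2659 = 1.939; τ_2 = 5.60/1.939 = 2.888 ns.
Leg 3: γ = 1/√(1 − 0.9371²) = 1/√0.1218 = 2.865; τ_3 = 434/2.865 = 151.5 ns.
Leg 4: 174 ns is already measured in the ion's rest frame.
Total: 112.0 + 2.888 + 151.5 + 174.0 ns.

τ = 440 ns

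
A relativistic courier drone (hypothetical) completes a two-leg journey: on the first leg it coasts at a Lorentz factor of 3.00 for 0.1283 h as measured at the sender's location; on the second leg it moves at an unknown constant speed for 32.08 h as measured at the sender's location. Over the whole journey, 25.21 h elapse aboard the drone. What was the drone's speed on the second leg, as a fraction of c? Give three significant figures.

β = 0.620

Leg 1: γ = 3.00; τ_1 = 0.1283/3.000 = 0.04277 h.
Leg 2: speed unknown; τ_2 = 32.08/γ_2.
Total proper time: 0.04277 + τ_2 = 25.21, so τ_2 = 25.21 − 0.04277 = 25.17 h.
γ_2 = 32.08/25.17 = 1.275; β = √(1 − 1/γ²) = √0.3845.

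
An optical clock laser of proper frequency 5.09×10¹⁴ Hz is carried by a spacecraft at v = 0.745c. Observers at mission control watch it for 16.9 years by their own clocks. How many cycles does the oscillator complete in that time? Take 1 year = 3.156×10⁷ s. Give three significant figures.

γ = 1/√(1 − 0.745²) = 1/√0.4450 = 1.499
During 16.9 years of lab time, the oscillator's proper time advances by τ = Δt/γ = 16.9/1.499 = 11.27 years = 3.558×10⁸ s.
N = f × τ = 5.09×10¹⁴ × 3.558×10⁸ = 1.811×10²³.

N = 1.81×10²³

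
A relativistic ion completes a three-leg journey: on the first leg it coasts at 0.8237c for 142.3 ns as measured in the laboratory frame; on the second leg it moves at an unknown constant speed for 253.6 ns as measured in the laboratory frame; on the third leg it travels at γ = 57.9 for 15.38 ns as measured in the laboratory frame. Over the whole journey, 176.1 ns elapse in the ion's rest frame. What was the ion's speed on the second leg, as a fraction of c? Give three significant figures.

Leg 1: γ = 1/√(1 − 0.8237²) = 1/√0.3215 = 1.764; τ_1 = 142.3/1.764 = 80.69 ns.
Leg 2: speed unknown; τ_2 = 253.6/γ_2.
Leg 3: γ = 57.9; τ_3 = 15.38/57.90 = 0.2656 ns.
Total proper time: 80.69 + τ_2 + 0.2656 = 176.1, so τ_2 = 176.1 − 80.95 = 95.15 ns.
γ_2 = 253.6/95.15 = 2.665; β = √(1 − 1/γ²) = √0.8592.

β = 0.927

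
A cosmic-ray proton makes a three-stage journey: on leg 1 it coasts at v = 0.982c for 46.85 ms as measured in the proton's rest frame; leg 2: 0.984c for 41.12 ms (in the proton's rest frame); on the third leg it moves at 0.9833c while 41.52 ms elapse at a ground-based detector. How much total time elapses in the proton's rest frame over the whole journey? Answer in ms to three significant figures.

τ = 95.5 ms

Leg 1: 46.85 ms is already measured in the proton's rest frame.
Leg 2: 41.12 ms is already measured in the proton's rest frame.
Leg 3: γ = 1/√(1 − 0.9833²) = 1/√0.03312 = 5.495; τ_3 = 41.52/5.495 = 7.556 ms.
Total: 46.85 + 41.12 + 7.556 ms.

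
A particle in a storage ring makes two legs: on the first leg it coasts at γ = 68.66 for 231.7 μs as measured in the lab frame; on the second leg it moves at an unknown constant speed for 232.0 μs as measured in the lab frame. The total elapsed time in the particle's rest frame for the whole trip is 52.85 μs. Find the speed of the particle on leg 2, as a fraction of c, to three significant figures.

Leg 1: γ = 68.66; τ_1 = 231.7/68.66 = 3.375 μs.
Leg 2: speed unknown; τ_2 = 232.0/γ_2.
Total proper time: 3.375 + τ_2 = 52.85, so τ_2 = 52.85 − 3.375 = 49.48 μs.
γ_2 = 232.0/49.48 = 4.689; β = √(1 − 1/γ²) = √0.9545.

β = 0.977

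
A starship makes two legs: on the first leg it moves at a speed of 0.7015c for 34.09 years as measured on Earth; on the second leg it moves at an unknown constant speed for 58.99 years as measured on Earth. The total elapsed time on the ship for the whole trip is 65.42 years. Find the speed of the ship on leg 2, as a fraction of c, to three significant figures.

β = 0.717

Leg 1: γ = 1/√(1 − 0.7015²) = 1/√0.5079 = 1.403; τ_1 = 34.09/1.403 = 24.29 years.
Leg 2: speed unknown; τ_2 = 58.99/γ_2.
Total proper time: 24.29 + τ_2 = 65.42, so τ_2 = 65.42 − 24.29 = 41.13 years.
γ_2 = 58.99/41.13 = 1.434; β = √(1 − 1/γ²) = √0.5140.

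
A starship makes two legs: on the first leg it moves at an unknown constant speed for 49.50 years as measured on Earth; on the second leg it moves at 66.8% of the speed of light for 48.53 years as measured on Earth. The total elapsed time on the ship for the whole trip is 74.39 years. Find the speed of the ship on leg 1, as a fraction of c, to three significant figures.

β = 0.634

Leg 1: speed unknown; τ_1 = 49.50/γ_1.
Leg 2: β = 0.668; γ = 1/√(1 − 0.668²) = 1/√0.5538 = 1.344; τ_2 = 48.53/1.344 = 36.11 years.
Total proper time: τ_1 + 36.11 = 74.39, so τ_1 = 74.39 − 36.11 = 38.28 years.
γ_1 = 49.50/38.28 = 1.293; β = √(1 − 1/γ²) = √0.4021.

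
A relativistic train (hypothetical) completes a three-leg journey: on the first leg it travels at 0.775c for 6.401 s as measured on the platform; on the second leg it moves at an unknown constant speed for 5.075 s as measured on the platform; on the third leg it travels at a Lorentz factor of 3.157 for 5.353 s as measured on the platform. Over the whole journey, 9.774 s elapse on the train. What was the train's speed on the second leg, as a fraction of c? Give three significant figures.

Leg 1: γ = 1/√(1 − 0.775²) = 1/√0.3994 = 1.582; τ_1 = 6.401/1.582 = 4.045 s.
Leg 2: speed unknown; τ_2 = 5.075/γ_2.
Leg 3: γ = 3.157; τ_3 = 5.353/3.157 = 1.696 s.
Total proper time: 4.045 + τ_2 + 1.696 = 9.774, so τ_2 = 9.774 − 5.741 = 4.033 s.
γ_2 = 5.075/4.033 = 1.258; β = √(1 − 1/γ²) = √0.3684.

β = 0.607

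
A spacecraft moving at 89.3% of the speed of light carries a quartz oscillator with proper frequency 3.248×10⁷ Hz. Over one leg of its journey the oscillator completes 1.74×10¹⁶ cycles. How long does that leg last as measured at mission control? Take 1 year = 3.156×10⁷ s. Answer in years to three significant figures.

Δt = 37.7 years

β = 0.893; γ = 1/√(1 − 0.893²) = 1/√0.2026 = 2.222
Proper time for N cycles: τ = N/f = 1.74×10¹⁶/(3.248×10⁷) = 5.357×10⁸ s = 16.97 years.
Lab-frame duration Δt = γτ = 2.222 × 16.97 = 37.72 years.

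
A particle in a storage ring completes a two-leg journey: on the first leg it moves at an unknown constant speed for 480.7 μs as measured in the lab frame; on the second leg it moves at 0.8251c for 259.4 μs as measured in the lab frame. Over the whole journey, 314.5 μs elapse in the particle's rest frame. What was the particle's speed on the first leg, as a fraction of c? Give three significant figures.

Leg 1: speed unknown; τ_1 = 480.7/γ_1.
Leg 2: γ = 1/√(1 − 0.8251²) = 1/√0.3192 = 1.770; τ_2 = 259.4/1.770 = 146.6 μs.
Total proper time: τ_1 + 146.6 = 314.5, so τ_1 = 314.5 − 146.6 = 167.9 μs.
γ_1 = 480.7/167.9 = 2.862; β = √(1 − 1/γ²) = √0.8779.

β = 0.937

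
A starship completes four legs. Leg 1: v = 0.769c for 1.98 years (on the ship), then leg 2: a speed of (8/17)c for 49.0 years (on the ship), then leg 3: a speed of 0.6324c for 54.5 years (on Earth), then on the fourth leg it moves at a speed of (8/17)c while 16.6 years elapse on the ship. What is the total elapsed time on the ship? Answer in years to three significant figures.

Leg 1: 1.98 years is already measured on the ship.
Leg 2: 49.0 years is already measured on the ship.
Leg 3: γ = 1/√(1 − 0.6324²) = 1/√0.6001 = 1.291; τ_3 = 54.5/1.291 = 42.22 years.
Leg 4: 16.6 years is already measured on the ship.
Total: 1.980 + 49.00 + 42.22 + 16.60 years.

τ = 110 years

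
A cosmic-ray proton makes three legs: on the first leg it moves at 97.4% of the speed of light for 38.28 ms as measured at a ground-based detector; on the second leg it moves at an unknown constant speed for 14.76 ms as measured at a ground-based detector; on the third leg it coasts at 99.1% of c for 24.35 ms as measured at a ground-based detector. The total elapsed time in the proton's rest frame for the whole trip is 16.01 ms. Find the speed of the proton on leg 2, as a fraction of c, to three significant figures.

β = 0.961

Leg 1: β = 0.974; γ = 1/√(1 − 0.974²) = 1/√0.05132 = 4.414; τ_1 = 38.28/4.414 = 8.672 ms.
Leg 2: speed unknown; τ_2 = 14.76/γ_2.
Leg 3: β = 0.991; γ = 1/√(1 − 0.991²) = 1/√0.01792 = 7.470; τ_3 = 24.35/7.470 = 3.260 ms.
Total proper time: 8.672 + τ_2 + 3.260 = 16.01, so τ_2 = 16.01 − 11.93 = 4.078 ms.
γ_2 = 14.76/4.078 = 3.619; β = √(1 − 1/γ²) = √0.9237.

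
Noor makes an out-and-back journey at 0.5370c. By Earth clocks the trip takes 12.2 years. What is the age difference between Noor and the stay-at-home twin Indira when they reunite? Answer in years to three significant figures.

γ = 1/√(1 − 0.5370²) = 1/√0.7116 = 1.185
Noor's elapsed proper time: τ = 12.2/1.185 = 10.29 years.
Age gap = Δt − τ = 12.2 − 10.29 years.

Δt − τ = 1.91 years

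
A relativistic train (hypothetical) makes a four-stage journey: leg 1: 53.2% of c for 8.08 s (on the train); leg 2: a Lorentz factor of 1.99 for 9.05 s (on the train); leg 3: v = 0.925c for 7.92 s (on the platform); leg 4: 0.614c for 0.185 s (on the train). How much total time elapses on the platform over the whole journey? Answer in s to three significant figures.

Leg 1: β = 0.532; γ = 1/√(1 − 0.532²) = 1/√0.7170 = 1.181; Δt_1 = 1.181 × 8.08 = 9.542 s.
Leg 2: γ = 1.99; Δt_2 = 1.990 × 9.05 = 18.01 s.
Leg 3: 7.92 s is already measured on the platform.
Leg 4: γ = 1/√(1 − 0.614²) = 1/√0.6230 = 1.267; Δt_4 = 1.267 × 0.185 = 0.2344 s.
Total: 9.542 + 18.01 + 7.920 + 0.2344 s.

Δt = 35.7 s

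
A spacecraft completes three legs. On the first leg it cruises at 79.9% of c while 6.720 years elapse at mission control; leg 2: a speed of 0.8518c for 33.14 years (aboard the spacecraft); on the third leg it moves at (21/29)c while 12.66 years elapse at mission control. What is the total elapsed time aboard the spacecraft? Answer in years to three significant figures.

Leg 1: β = 0.799; γ = 1/√(1 − 0.799²) = 1/√0.3616 = 1.663; τ_1 = 6.720/1.663 = 4.041 years.
Leg 2: 33.14 years is already measured aboard the spacecraft.
Leg 3: γ = 1/√(1 − (21/29)²) = 29/20 = 1.450; τ_3 = 12.66/1.450 = 8.731 years.
Total: 4.041 + 33.14 + 8.731 years.

τ = 45.9 years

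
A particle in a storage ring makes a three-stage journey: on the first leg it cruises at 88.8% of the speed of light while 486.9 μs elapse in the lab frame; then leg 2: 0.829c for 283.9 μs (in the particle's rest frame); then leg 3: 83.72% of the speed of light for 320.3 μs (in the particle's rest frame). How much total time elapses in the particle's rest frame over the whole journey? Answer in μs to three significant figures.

Leg 1: β = 0.888; γ = 1/√(1 − 0.888²) = 1/√0.2115 = 2.175; τ_1 = 486.9/2.175 = 223.9 μs.
Leg 2: 283.9 μs is already measured in the particle's rest frame.
Leg 3: 320.3 μs is already measured in the particle's rest frame.
Total: 223.9 + 283.9 + 320.3 μs.

τ = 828 μs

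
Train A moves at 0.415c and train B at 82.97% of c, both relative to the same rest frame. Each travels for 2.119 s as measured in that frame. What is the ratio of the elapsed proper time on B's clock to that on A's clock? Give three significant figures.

A: γ = 1/√(1 − 0.415²) = 1/√0.8278 = 1.099. B: β = 0.8297; γ = 1/√(1 − 0.8297²) = 1/√0.3116 = 1.791.
τ_A/τ_B = γ_B/γ_A = 1.791/1.099 = 1.630, so τ_B/τ_A = 0.6135.

τ_B/τ_A = 0.614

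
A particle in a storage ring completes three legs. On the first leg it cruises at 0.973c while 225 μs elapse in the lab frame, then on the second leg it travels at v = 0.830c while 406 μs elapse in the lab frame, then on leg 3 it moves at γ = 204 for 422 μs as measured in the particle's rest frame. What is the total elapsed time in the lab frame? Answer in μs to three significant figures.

Δt = 8.67×10⁴ μs

Leg 1: 225 μs is already measured in the lab frame.
Leg 2: 406 μs is already measured in the lab frame.
Leg 3: γ = 204; Δt_3 = 204.0 × 422 = 8.609×10⁴ μs.
Total: 225.0 + 406.0 + 8.609×10⁴ μs.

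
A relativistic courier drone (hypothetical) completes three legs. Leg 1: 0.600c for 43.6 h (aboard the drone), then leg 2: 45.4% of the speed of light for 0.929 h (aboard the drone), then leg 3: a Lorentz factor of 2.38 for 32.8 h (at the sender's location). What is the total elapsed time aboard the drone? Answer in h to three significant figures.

Leg 1: 43.6 h is already measured aboard the drone.
Leg 2: 0.929 h is already measured aboard the drone.
Leg 3: γ = 2.38; τ_3 = 32.8/2.380 = 13.78 h.
Total: 43.60 + 0.9290 + 13.78 h.

τ = 58.3 h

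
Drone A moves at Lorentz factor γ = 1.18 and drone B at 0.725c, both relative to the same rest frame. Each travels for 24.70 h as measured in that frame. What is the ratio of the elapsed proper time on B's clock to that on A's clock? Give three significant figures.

τ_B/τ_A = 0.813

A: γ = 1.18. B: γ = 1/√(1 − 0.725²) = 1/√0.4744 = 1.452.
τ_A/τ_B = γ_B/γ_A = 1.452/1.180 = 1.230, so τ_B/τ_A = 0.8127.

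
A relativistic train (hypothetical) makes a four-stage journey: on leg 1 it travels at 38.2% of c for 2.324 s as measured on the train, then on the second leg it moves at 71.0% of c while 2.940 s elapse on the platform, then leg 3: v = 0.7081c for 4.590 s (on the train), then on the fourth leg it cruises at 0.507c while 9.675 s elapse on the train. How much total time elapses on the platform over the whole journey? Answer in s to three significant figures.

Leg 1: β = 0.382; γ = 1/√(1 − 0.382²) = 1/√0.8541 = 1.082; Δt_1 = 1.082 × 2.324 = 2.515 s.
Leg 2: 2.940 s is already measured on the platform.
Leg 3: γ = 1/√(1 − 0.7081²) = 1/√0.4986 = 1.416; Δt_3 = 1.416 × 4.590 = 6.500 s.
Leg 4: γ = 1/√(1 − 0.507²) = 1/√0.7430 = 1.160; Δt_4 = 1.160 × 9.675 = 11.22 s.
Total: 2.515 + 2.940 + 6.500 + 11.22 s.

Δt = 23.2 s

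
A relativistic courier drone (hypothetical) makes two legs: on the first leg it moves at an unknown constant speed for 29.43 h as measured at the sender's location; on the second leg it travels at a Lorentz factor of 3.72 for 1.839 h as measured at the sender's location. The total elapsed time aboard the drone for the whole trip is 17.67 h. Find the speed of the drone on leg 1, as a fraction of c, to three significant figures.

β = 0.812

Leg 1: speed unknown; τ_1 = 29.43/γ_1.
Leg 2: γ = 3.72; τ_2 = 1.839/3.720 = 0.4944 h.
Total proper time: τ_1 + 0.4944 = 17.67, so τ_1 = 17.67 − 0.4944 = 17.18 h.
γ_1 = 29.43/17.18 = 1.713; β = √(1 − 1/γ²) = √0.6594.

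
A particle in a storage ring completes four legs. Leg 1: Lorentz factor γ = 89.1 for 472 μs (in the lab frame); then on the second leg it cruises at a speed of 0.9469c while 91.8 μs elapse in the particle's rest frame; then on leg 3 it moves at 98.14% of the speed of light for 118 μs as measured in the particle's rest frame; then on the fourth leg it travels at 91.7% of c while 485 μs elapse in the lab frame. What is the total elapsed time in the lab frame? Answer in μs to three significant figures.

Δt = 1860 μs

Leg 1: 472 μs is already measured in the lab frame.
Leg 2: γ = 1/√(1 − 0.9469²) = 1/√0.1034 = 3.110; Δt_2 = 3.110 × 91.8 = 285.5 μs.
Leg 3: β = 0.9814; γ = 1/√(1 − 0.9814²) = 1/√0.03685 = 5.209; Δt_3 = 5.209 × 118 = 614.7 μs.
Leg 4: 485 μs is already measured in the lab frame.
Total: 472.0 + 285.5 + 614.7 + 485.0 μs.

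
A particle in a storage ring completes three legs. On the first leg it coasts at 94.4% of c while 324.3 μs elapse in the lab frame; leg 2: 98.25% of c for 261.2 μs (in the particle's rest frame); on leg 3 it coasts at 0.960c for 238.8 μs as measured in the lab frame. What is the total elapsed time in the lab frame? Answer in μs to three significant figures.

Leg 1: 324.3 μs is already measured in the lab frame.
Leg 2: β = 0.9825; γ = 1/√(1 − 0.9825²) = 1/√0.03469 = 5.369; Δt_2 = 5.369 × 261.2 = 1402 μs.
Leg 3: 238.8 μs is already measured in the lab frame.
Total: 324.3 + 1402 + 238.8 μs.

Δt = 1970 μs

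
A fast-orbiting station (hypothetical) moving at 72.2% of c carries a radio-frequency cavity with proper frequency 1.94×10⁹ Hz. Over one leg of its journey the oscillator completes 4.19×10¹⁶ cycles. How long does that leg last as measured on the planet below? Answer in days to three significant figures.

β = 0.722; γ = 1/√(1 − 0.722²) = 1/√0.4787 = 1.445
Proper time for N cycles: τ = N/f = 4.19×10¹⁶/(1.94×10⁹) = 2.160×10⁷ s = 250.0 days.
Lab-frame duration Δt = γτ = 1.445 × 250.0 = 361.3 days.

Δt = 361 days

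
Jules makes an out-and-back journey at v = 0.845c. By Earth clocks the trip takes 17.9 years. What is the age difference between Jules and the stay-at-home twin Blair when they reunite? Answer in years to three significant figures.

Δt − τ = 8.33 years

γ = 1/√(1 − 0.845²) = 1/√0.2860 = 1.870
Jules's elapsed proper time: τ = 17.9/1.870 = 9.572 years.
Age gap = Δt − τ = 17.9 − 9.572 years.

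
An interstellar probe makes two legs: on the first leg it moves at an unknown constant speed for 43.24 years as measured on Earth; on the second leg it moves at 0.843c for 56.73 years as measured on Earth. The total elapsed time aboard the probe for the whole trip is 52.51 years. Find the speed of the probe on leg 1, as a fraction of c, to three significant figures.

Leg 1: speed unknown; τ_1 = 43.24/γ_1.
Leg 2: γ = 1/√(1 − 0.843²) = 1/√0.2894 = 1.859; τ_2 = 56.73/1.859 = 30.52 years.
Total proper time: τ_1 + 30.52 = 52.51, so τ_1 = 52.51 − 30.52 = 21.99 years.
γ_1 = 43.24/21.99 = 1.966; β = √(1 − 1/γ²) = √0.7413.

β = 0.861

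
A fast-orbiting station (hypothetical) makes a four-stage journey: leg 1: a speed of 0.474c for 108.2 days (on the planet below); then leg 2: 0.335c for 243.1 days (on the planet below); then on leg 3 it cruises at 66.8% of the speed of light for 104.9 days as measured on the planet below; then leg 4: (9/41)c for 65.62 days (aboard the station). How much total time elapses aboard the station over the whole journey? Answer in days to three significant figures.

Leg 1: γ = 1/√(1 − 0.474²) = 1/√0.7753 = 1.136; τ_1 = 108.2/1.136 = 95.27 days.
Leg 2: γ = 1/√(1 − 0.335²) = 1/√0.8878 = 1.061; τ_2 = 243.1/1.061 = 229.1 days.
Leg 3: β = 0.668; γ = 1/√(1 − 0.668²) = 1/√0.5538 = 1.344; τ_3 = 104.9/1.344 = 78.06 days.
Leg 4: 65.62 days is already measured aboard the station.
Total: 95.27 + 229.1 + 78.06 + 65.62 days.

τ = 468 days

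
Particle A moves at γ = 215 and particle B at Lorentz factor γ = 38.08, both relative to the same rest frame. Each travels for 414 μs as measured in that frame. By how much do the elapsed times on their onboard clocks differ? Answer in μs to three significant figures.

|τ_A − τ_B| = 8.95 μs

A: γ = 215; τ_A = 414/215.0 = 1.926 μs.
B: γ = 38.08; τ_B = 414/38.08 = 10.87 μs.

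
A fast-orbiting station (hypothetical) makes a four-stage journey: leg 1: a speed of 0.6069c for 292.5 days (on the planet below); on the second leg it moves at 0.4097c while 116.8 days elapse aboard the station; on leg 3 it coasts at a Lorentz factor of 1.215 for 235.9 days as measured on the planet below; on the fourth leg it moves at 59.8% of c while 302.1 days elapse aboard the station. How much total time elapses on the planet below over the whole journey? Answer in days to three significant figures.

Δt = 1030 days

Leg 1: 292.5 days is already measured on the planet below.
Leg 2: γ = 1/√(1 − 0.4097²) = 1/√0.8321 = 1.096; Δt_2 = 1.096 × 116.8 = 128.0 days.
Leg 3: 235.9 days is already measured on the planet below.
Leg 4: β = 0.598; γ = 1/√(1 − 0.598²) = 1/√0.6424 = 1.248; Δt_4 = 1.248 × 302.1 = 376.9 days.
Total: 292.5 + 128.0 + 235.9 + 376.9 days.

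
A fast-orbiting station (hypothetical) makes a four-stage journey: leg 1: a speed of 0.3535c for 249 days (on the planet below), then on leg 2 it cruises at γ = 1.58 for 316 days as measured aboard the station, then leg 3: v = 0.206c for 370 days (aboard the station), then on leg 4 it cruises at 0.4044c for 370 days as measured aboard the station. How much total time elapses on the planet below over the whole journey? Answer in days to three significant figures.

Leg 1: 249 days is already measured on the planet below.
Leg 2: γ = 1.58; Δt_2 = 1.580 × 316 = 499.3 days.
Leg 3: γ = 1/√(1 − 0.206²) = 1/√0.9576 = 1.022; Δt_3 = 1.022 × 370 = 378.1 days.
Leg 4: γ = 1/√(1 − 0.4044²) = 1/√0.8365 = 1.093; Δt_4 = 1.093 × 370 = 404.6 days.
Total: 249.0 + 499.3 + 378.1 + 404.6 days.

Δt = 1530 days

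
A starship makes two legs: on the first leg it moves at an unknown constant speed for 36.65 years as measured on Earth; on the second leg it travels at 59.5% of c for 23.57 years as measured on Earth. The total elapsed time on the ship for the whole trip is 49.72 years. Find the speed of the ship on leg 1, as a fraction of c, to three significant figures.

Leg 1: speed unknown; τ_1 = 36.65/γ_1.
Leg 2: β = 0.595; γ = 1/√(1 − 0.595²) = 1/√0.6460 = 1.244; τ_2 = 23.57/1.244 = 18.94 years.
Total proper time: τ_1 + 18.94 = 49.72, so τ_1 = 49.72 − 18.94 = 30.78 years.
γ_1 = 36.65/30.78 = 1.191; β = √(1 − 1/γ²) = √0.2948.

β = 0.543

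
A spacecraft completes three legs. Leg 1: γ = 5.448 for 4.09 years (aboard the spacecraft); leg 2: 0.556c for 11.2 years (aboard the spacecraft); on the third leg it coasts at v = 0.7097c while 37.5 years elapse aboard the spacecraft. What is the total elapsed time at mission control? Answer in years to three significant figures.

Δt = 89.0 years

Leg 1: γ = 5.448; Δt_1 = 5.448 × 4.09 = 22.28 years.
Leg 2: γ = 1/√(1 − 0.556²) = 1/√0.6909 = 1.203; Δt_2 = 1.203 × 11.2 = 13.47 years.
Leg 3: γ = 1/√(1 − 0.7097²) = 1/√0.4963 = 1.419; Δt_3 = 1.419 × 37.5 = 53.23 years.
Total: 22.28 + 13.47 + 53.23 years.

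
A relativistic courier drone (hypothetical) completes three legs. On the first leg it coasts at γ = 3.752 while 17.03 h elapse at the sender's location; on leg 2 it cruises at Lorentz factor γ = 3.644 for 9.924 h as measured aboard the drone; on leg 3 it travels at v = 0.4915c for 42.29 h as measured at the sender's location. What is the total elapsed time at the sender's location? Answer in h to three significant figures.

Leg 1: 17.03 h is already measured at the sender's location.
Leg 2: γ = 3.644; Δt_2 = 3.644 × 9.924 = 36.16 h.
Leg 3: 42.29 h is already measured at the sender's location.
Total: 17.03 + 36.16 + 42.29 h.

Δt = 95.5 h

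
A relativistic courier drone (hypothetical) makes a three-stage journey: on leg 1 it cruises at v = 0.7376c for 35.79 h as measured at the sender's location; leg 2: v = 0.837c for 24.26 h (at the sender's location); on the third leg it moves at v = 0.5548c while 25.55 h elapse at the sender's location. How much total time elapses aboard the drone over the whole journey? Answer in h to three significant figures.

τ = 58.7 h

Leg 1: γ = 1/√(1 − 0.7376²) = 1/√0.4559 = 1.481; τ_1 = 35.79/1.481 = 24.17 h.
Leg 2: γ = 1/√(1 − 0.837²) = 1/√0.2994 = 1.827; τ_2 = 24.26/1.827 = 13.28 h.
Leg 3: γ = 1/√(1 − 0.5548²) = 1/√0.6922 = 1.202; τ_3 = 25.55/1.202 = 21.26 h.
Total: 24.17 + 13.28 + 21.26 h.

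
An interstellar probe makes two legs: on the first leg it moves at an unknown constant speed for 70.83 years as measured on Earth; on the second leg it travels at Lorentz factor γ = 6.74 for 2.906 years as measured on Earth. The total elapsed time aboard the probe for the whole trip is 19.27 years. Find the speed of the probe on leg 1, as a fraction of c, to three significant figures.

Leg 1: speed unknown; τ_1 = 70.83/γ_1.
Leg 2: γ = 6.74; τ_2 = 2.906/6.740 = 0.4312 years.
Total proper time: τ_1 + 0.4312 = 19.27, so τ_1 = 19.27 − 0.4312 = 18.84 years.
γ_1 = 70.83/18.84 = 3.760; β = √(1 − 1/γ²) = √0.9293.

β = 0.964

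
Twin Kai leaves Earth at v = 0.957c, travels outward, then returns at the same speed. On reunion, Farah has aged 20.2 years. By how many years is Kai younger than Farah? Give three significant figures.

γ = 1/√(1 − 0.957²) = 1/√0.08415 = 3.447
Kai's elapsed proper time: τ = 20.2/3.447 = 5.860 years.
Age gap = Δt − τ = 20.2 − 5.860 years.

Δt − τ = 14.3 years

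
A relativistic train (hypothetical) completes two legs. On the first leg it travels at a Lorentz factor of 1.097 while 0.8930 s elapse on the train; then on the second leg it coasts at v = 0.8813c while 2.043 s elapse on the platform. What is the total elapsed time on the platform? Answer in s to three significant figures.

Δt = 3.02 s

Leg 1: γ = 1.097; Δt_1 = 1.097 × 0.8930 = 0.9796 s.
Leg 2: 2.043 s is already measured on the platform.
Total: 0.9796 + 2.043 s.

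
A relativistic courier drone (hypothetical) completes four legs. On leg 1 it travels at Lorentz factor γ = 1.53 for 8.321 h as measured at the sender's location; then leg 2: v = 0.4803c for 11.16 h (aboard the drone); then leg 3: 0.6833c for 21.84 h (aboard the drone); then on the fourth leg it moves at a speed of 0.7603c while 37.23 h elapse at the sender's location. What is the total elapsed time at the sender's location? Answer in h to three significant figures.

Δt = 88.2 h

Leg 1: 8.321 h is already measured at the sender's location.
Leg 2: γ = 1/√(1 − 0.4803²) = 1/√0.7693 = 1.140; Δt_2 = 1.140 × 11.16 = 12.72 h.
Leg 3: γ = 1/√(1 − 0.6833²) = 1/√0.5331 = 1.370; Δt_3 = 1.370 × 21.84 = 29.91 h.
Leg 4: 37.23 h is already measured at the sender's location.
Total: 8.321 + 12.72 + 29.91 + 37.23 h.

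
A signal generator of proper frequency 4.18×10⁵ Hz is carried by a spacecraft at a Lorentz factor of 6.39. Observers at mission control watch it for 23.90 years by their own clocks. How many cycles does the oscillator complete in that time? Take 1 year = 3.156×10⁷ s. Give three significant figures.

γ = 6.39
During 23.90 years of lab time, the oscillator's proper time advances by τ = Δt/γ = 23.90/6.390 = 3.740 years = 1.180×10⁸ s.
N = f × τ = 4.18×10⁵ × 1.180×10⁸ = 4.934×10¹³.

N = 4.93×10¹³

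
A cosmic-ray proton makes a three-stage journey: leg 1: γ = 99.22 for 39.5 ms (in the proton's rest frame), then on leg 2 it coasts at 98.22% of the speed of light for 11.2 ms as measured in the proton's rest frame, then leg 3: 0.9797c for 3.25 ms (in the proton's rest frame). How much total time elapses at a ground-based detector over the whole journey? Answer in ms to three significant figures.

Δt = 4000 ms

Leg 1: γ = 99.22; Δt_1 = 99.22 × 39.5 = 3919 ms.
Leg 2: β = 0.9822; γ = 1/√(1 − 0.9822²) = 1/√0.03528 = 5.324; Δt_2 = 5.324 × 11.2 = 59.63 ms.
Leg 3: γ = 1/√(1 − 0.9797²) = 1/√0.04019 = 4.988; Δt_3 = 4.988 × 3.25 = 16.21 ms.
Total: 3919 + 59.63 + 16.21 ms.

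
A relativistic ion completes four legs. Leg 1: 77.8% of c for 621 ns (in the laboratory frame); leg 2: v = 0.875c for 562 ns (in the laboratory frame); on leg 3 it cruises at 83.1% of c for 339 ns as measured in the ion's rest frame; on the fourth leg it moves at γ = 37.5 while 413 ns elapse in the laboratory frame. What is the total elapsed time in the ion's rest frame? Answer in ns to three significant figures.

Leg 1: β = 0.778; γ = 1/√(1 − 0.778²) = 1/√0.3947 = 1.592; τ_1 = 621/1.592 = 390.2 ns.
Leg 2: γ = 1/√(1 − 0.875²) = 1/√0.2344 = 2.066; τ_2 = 562/2.066 = 272.1 ns.
Leg 3: 339 ns is already measured in the ion's rest frame.
Leg 4: γ = 37.5; τ_4 = 413/37.50 = 11.01 ns.
Total: 390.2 + 272.1 + 339.0 + 11.01 ns.

τ = 1010 ns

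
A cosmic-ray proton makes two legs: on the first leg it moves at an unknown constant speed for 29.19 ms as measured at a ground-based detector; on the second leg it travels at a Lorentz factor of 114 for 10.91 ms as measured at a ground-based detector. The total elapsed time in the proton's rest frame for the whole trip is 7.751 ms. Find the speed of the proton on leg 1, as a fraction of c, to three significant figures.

Leg 1: speed unknown; τ_1 = 29.19/γ_1.
Leg 2: γ = 114; τ_2 = 10.91/114.0 = 0.09570 ms.
Total proper time: τ_1 + 0.09570 = 7.751, so τ_1 = 7.751 − 0.09570 = 7.655 ms.
γ_1 = 29.19/7.655 = 3.813; β = √(1 − 1/γ²) = √0.9312.

β = 0.965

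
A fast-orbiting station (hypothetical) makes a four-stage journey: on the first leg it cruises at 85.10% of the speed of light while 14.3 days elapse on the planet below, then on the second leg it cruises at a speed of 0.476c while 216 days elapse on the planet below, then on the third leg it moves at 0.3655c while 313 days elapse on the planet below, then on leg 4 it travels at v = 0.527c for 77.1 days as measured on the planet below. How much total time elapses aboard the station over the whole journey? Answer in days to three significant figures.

τ = 554 days

Leg 1: β = 0.8510; γ = 1/√(1 − 0.8510²) = 1/√0.2758 = 1.904; τ_1 = 14.3/1.904 = 7.510 days.
Leg 2: γ = 1/√(1 − 0.476²) = 1/√0.7734 = 1.137; τ_2 = 216/1.137 = 190.0 days.
Leg 3: γ = 1/√(1 − 0.3655²) = 1/√0.8664 = 1.074; τ_3 = 313/1.074 = 291.3 days.
Leg 4: γ = 1/√(1 − 0.527²) = 1/√0.7223 = 1.177; τ_4 = 77.1/1.177 = 65.52 days.
Total: 7.510 + 190.0 + 291.3 + 65.52 days.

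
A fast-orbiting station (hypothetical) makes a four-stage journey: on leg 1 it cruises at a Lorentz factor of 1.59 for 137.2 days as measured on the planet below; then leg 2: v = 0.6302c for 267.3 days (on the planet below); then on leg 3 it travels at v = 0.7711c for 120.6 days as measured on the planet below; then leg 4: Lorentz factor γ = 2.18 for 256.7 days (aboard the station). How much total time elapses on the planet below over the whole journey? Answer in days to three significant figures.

Leg 1: 137.2 days is already measured on the planet below.
Leg 2: 267.3 days is already measured on the planet below.
Leg 3: 120.6 days is already measured on the planet below.
Leg 4: γ = 2.18; Δt_4 = 2.180 × 256.7 = 559.6 days.
Total: 137.2 + 267.3 + 120.6 + 559.6 days.

Δt = 1080 days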